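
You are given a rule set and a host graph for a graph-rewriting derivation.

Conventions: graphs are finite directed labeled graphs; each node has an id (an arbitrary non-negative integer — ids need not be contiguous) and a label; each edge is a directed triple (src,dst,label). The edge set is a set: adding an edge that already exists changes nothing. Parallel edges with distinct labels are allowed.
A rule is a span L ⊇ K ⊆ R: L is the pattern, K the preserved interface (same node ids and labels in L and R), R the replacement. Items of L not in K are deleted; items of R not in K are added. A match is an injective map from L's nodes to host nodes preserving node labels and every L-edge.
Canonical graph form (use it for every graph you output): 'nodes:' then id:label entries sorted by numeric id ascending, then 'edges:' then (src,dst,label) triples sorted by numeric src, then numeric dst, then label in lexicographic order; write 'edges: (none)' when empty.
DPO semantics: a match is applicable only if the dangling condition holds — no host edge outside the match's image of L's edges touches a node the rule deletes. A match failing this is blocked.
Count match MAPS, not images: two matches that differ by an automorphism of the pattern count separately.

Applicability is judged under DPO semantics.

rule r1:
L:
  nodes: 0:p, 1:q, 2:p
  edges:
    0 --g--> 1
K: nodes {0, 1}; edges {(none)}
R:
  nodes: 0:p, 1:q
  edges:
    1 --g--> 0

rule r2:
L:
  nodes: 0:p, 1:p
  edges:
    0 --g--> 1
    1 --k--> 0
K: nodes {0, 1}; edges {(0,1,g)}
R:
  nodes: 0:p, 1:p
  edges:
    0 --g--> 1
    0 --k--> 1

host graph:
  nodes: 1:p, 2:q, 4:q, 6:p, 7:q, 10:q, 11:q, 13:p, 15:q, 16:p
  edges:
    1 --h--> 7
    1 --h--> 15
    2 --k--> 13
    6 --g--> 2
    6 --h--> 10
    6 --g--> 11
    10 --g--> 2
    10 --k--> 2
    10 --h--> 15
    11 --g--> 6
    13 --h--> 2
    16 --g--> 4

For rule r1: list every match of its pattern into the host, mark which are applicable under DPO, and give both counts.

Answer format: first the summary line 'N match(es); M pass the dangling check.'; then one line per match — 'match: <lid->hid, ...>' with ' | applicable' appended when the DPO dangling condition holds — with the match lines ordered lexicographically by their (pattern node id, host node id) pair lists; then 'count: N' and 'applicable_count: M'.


9 match(es); 0 pass the dangling check.
match: 0->6, 1->2, 2->1
match: 0->6, 1->2, 2->13
match: 0->6, 1->2, 2->16
match: 0->6, 1->11, 2->1
match: 0->6, 1->11, 2->13
match: 0->6, 1->11, 2->16
match: 0->16, 1->4, 2->1
match: 0->16, 1->4, 2->6
match: 0->16, 1->4, 2->13
count: 9
applicable_count: 0


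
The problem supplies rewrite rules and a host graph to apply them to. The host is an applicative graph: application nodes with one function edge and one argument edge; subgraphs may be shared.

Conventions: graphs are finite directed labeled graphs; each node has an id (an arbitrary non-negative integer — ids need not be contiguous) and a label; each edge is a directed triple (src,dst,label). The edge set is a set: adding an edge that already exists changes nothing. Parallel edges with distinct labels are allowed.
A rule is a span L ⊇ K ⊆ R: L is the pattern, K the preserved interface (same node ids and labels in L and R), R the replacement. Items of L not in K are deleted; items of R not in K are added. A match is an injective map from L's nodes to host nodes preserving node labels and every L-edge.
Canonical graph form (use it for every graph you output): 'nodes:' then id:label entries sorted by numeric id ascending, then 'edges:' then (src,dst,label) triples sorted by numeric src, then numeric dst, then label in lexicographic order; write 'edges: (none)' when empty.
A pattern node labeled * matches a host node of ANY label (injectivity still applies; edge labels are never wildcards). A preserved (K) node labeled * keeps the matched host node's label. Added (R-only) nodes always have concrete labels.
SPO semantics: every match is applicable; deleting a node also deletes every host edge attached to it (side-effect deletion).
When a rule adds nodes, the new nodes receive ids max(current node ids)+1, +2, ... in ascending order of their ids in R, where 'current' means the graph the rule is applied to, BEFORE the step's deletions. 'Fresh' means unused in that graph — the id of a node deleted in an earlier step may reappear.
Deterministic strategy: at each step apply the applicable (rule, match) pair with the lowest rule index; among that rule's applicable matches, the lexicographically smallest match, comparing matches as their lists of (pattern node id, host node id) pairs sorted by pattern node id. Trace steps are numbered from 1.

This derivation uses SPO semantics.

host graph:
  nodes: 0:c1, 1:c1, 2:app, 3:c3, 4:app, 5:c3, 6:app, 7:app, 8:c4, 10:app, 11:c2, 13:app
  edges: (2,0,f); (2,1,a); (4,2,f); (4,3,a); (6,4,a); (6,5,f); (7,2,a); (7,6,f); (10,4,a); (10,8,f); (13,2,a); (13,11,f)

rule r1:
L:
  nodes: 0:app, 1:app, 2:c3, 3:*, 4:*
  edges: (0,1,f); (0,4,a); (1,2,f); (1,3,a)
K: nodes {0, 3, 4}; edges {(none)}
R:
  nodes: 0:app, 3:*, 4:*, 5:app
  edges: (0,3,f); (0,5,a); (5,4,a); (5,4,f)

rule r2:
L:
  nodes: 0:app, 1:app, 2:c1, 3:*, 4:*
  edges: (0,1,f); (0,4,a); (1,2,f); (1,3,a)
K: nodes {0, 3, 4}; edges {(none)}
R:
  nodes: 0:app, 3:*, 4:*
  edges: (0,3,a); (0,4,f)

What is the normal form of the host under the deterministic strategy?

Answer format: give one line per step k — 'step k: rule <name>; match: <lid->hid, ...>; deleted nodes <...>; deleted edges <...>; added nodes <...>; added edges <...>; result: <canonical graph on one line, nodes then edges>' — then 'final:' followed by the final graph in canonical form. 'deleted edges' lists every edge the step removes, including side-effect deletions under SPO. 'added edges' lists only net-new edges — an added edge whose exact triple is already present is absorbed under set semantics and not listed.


step 1: rule r1; match: 0->7, 1->6, 2->5, 3->4, 4->2; deleted nodes 5, 6; deleted edges (6,4,a); (6,5,f); (7,2,a); (7,6,f); added nodes 14; added edges (7,4,f); (7,14,a); (14,2,a); (14,2,f); result: nodes: 0:c1, 1:c1, 2:app, 3:c3, 4:app, 7:app, 8:c4, 10:app, 11:c2, 13:app, 14:app edges: (2,0,f); (2,1,a); (4,2,f); (4,3,a); (7,4,f); (7,14,a); (10,4,a); (10,8,f); (13,2,a); (13,11,f); (14,2,a); (14,2,f)
step 2: rule r2; match: 0->4, 1->2, 2->0, 3->1, 4->3; deleted nodes 0, 2; deleted edges (2,0,f); (2,1,a); (4,2,f); (4,3,a); (13,2,a); (14,2,a); (14,2,f); added nodes (none); added edges (4,1,a); (4,3,f); result: nodes: 1:c1, 3:c3, 4:app, 7:app, 8:c4, 10:app, 11:c2, 13:app, 14:app edges: (4,1,a); (4,3,f); (7,4,f); (7,14,a); (10,4,a); (10,8,f); (13,11,f)
step 3: rule r1; match: 0->7, 1->4, 2->3, 3->1, 4->14; deleted nodes 3, 4; deleted edges (4,1,a); (4,3,f); (7,4,f); (7,14,a); (10,4,a); added nodes 15; added edges (7,1,f); (7,15,a); (15,14,a); (15,14,f); result: nodes: 1:c1, 7:app, 8:c4, 10:app, 11:c2, 13:app, 14:app, 15:app edges: (7,1,f); (7,15,a); (10,8,f); (13,11,f); (15,14,a); (15,14,f)
final:
nodes: 1:c1, 7:app, 8:c4, 10:app, 11:c2, 13:app, 14:app, 15:app
edges: (7,1,f); (7,15,a); (10,8,f); (13,11,f); (15,14,a); (15,14,f)


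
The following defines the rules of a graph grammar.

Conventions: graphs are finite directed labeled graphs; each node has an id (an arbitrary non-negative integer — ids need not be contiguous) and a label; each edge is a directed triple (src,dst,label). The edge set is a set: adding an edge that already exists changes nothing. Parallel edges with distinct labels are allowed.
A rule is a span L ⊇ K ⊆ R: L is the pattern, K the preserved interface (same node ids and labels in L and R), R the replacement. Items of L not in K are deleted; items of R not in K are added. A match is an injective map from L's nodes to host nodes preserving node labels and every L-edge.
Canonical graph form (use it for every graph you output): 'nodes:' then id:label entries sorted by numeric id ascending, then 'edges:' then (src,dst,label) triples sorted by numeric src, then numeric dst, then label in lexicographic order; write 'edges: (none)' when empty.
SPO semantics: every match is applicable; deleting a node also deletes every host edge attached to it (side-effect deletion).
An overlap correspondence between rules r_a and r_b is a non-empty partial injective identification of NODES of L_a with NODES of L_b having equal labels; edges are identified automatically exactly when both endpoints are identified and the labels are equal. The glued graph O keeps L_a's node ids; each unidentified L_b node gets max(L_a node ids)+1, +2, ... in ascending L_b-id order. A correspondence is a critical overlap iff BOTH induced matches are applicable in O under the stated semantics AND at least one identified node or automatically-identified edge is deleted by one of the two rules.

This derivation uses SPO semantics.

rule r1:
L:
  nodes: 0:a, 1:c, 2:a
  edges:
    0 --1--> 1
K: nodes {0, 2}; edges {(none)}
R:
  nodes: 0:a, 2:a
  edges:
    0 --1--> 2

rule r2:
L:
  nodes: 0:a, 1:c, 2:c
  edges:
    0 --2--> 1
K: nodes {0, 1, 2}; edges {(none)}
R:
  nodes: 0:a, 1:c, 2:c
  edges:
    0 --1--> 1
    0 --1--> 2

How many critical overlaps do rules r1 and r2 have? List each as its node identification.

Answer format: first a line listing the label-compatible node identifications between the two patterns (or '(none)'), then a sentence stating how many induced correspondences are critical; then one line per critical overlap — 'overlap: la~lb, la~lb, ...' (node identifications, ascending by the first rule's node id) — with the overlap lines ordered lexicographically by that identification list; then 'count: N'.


label-compatible node identifications between L(r1) and L(r2): 0~0, 1~1, 1~2, 2~0
6 of the induced correspondences are critical overlaps of r1 and r2.
overlap: 0~0, 1~1
overlap: 0~0, 1~2
overlap: 1~1
overlap: 1~1, 2~0
overlap: 1~2
overlap: 1~2, 2~0
count: 6


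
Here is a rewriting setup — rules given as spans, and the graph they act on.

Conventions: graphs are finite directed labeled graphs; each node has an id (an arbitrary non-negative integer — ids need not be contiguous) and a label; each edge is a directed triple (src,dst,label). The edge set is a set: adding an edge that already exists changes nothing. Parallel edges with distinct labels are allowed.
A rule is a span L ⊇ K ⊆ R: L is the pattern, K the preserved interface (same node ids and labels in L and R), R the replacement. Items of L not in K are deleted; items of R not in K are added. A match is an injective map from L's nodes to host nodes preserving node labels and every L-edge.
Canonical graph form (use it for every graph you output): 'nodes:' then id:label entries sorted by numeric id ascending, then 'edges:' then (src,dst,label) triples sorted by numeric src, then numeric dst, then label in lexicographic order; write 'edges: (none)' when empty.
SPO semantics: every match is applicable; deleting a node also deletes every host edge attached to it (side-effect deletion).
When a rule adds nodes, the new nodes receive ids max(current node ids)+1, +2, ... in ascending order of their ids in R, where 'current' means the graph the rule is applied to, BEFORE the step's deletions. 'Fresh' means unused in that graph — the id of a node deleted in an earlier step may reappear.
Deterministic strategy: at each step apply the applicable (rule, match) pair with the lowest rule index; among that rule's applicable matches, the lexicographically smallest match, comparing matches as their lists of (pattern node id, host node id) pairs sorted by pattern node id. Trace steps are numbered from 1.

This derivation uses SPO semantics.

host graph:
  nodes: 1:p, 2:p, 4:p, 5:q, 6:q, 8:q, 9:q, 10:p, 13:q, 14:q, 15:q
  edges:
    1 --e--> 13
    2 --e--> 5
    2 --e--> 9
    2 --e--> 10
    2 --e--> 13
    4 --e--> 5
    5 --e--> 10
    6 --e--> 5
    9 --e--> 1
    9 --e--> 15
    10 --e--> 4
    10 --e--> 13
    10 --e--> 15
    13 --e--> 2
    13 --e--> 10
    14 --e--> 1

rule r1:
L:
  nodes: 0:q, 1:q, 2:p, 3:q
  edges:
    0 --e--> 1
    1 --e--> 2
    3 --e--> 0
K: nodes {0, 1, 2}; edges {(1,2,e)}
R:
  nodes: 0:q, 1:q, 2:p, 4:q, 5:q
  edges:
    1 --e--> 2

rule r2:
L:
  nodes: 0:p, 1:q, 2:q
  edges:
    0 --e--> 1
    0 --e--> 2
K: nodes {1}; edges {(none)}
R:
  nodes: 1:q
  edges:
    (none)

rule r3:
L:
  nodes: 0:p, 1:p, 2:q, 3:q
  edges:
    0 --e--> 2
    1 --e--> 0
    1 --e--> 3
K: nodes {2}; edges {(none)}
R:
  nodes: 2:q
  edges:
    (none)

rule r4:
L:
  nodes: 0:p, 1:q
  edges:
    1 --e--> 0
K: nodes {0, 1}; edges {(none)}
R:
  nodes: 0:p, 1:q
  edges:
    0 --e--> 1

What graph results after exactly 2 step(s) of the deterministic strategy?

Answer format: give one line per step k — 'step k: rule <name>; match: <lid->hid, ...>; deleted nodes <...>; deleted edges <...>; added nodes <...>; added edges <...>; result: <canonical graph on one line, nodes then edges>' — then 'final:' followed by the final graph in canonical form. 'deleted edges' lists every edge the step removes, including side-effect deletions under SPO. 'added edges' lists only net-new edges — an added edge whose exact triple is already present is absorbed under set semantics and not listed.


step 1: rule r2; match: 0->2, 1->5, 2->9; deleted nodes 2, 9; deleted edges (2,5,e); (2,9,e); (2,10,e); (2,13,e); (9,1,e); (9,15,e); (13,2,e); added nodes (none); added edges (none); result: nodes: 1:p, 4:p, 5:q, 6:q, 8:q, 10:p, 13:q, 14:q, 15:q edges: (1,13,e); (4,5,e); (5,10,e); (6,5,e); (10,4,e); (10,13,e); (10,15,e); (13,10,e); (14,1,e)
step 2: rule r2; match: 0->10, 1->13, 2->15; deleted nodes 10, 15; deleted edges (5,10,e); (10,4,e); (10,13,e); (10,15,e); (13,10,e); added nodes (none); added edges (none); result: nodes: 1:p, 4:p, 5:q, 6:q, 8:q, 13:q, 14:q edges: (1,13,e); (4,5,e); (6,5,e); (14,1,e)
final:
nodes: 1:p, 4:p, 5:q, 6:q, 8:q, 13:q, 14:q
edges: (1,13,e); (4,5,e); (6,5,e); (14,1,e)


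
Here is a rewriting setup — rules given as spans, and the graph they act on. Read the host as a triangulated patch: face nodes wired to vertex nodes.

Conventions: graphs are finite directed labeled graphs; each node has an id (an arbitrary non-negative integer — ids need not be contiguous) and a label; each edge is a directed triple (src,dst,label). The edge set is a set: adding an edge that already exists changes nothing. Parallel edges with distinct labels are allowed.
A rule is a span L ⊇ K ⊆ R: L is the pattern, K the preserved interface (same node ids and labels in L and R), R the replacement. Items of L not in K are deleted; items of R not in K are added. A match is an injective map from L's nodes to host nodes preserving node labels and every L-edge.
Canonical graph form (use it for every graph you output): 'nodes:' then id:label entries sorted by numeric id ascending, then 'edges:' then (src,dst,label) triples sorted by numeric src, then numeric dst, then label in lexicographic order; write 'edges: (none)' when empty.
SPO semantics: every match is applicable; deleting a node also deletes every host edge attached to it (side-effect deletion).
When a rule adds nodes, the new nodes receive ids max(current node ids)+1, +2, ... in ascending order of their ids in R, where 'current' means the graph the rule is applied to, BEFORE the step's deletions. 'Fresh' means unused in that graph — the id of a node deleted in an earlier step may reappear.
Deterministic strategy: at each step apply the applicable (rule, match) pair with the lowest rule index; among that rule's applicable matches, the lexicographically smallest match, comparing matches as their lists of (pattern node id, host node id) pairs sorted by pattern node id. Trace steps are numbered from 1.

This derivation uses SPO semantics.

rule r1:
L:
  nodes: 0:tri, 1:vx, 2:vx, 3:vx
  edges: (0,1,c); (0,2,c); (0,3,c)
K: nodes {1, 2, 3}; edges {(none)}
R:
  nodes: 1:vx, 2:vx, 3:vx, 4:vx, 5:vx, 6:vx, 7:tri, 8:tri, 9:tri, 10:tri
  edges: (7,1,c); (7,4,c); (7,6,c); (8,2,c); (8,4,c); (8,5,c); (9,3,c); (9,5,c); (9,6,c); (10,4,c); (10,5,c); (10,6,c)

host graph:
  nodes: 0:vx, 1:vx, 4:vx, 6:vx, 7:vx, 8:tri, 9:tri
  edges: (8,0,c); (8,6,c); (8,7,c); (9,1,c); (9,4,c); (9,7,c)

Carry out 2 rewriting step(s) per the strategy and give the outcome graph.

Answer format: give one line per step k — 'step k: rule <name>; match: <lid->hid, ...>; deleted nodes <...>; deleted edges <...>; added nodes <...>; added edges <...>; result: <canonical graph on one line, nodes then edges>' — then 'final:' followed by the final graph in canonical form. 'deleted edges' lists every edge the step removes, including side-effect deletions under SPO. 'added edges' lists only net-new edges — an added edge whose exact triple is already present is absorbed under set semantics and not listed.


step 1: rule r1; match: 0->8, 1->0, 2->6, 3->7; deleted nodes 8; deleted edges (8,0,c); (8,6,c); (8,7,c); added nodes 10, 11, 12, 13, 14, 15, 16; added edges (13,0,c); (13,10,c); (13,12,c); (14,6,c); (14,10,c); (14,11,c); (15,7,c); (15,11,c); (15,12,c); (16,10,c); (16,11,c); (16,12,c); result: nodes: 0:vx, 1:vx, 4:vx, 6:vx, 7:vx, 9:tri, 10:vx, 11:vx, 12:vx, 13:tri, 14:tri, 15:tri, 16:tri edges: (9,1,c); (9,4,c); (9,7,c); (13,0,c); (13,10,c); (13,12,c); (14,6,c); (14,10,c); (14,11,c); (15,7,c); (15,11,c); (15,12,c); (16,10,c); (16,11,c); (16,12,c)
step 2: rule r1; match: 0->9, 1->1, 2->4, 3->7; deleted nodes 9; deleted edges (9,1,c); (9,4,c); (9,7,c); added nodes 17, 18, 19, 20, 21, 22, 23; added edges (20,1,c); (20,17,c); (20,19,c); (21,4,c); (21,17,c); (21,18,c); (22,7,c); (22,18,c); (22,19,c); (23,17,c); (23,18,c); (23,19,c); result: nodes: 0:vx, 1:vx, 4:vx, 6:vx, 7:vx, 10:vx, 11:vx, 12:vx, 13:tri, 14:tri, 15:tri, 16:tri, 17:vx, 18:vx, 19:vx, 20:tri, 21:tri, 22:tri, 23:tri edges: (13,0,c); (13,10,c); (13,12,c); (14,6,c); (14,10,c); (14,11,c); (15,7,c); (15,11,c); (15,12,c); (16,10,c); (16,11,c); (16,12,c); (20,1,c); (20,17,c); (20,19,c); (21,4,c); (21,17,c); (21,18,c); (22,7,c); (22,18,c); (22,19,c); (23,17,c); (23,18,c); (23,19,c)
final:
nodes: 0:vx, 1:vx, 4:vx, 6:vx, 7:vx, 10:vx, 11:vx, 12:vx, 13:tri, 14:tri, 15:tri, 16:tri, 17:vx, 18:vx, 19:vx, 20:tri, 21:tri, 22:tri, 23:tri
edges: (13,0,c); (13,10,c); (13,12,c); (14,6,c); (14,10,c); (14,11,c); (15,7,c); (15,11,c); (15,12,c); (16,10,c); (16,11,c); (16,12,c); (20,1,c); (20,17,c); (20,19,c); (21,4,c); (21,17,c); (21,18,c); (22,7,c); (22,18,c); (22,19,c); (23,17,c); (23,18,c); (23,19,c)


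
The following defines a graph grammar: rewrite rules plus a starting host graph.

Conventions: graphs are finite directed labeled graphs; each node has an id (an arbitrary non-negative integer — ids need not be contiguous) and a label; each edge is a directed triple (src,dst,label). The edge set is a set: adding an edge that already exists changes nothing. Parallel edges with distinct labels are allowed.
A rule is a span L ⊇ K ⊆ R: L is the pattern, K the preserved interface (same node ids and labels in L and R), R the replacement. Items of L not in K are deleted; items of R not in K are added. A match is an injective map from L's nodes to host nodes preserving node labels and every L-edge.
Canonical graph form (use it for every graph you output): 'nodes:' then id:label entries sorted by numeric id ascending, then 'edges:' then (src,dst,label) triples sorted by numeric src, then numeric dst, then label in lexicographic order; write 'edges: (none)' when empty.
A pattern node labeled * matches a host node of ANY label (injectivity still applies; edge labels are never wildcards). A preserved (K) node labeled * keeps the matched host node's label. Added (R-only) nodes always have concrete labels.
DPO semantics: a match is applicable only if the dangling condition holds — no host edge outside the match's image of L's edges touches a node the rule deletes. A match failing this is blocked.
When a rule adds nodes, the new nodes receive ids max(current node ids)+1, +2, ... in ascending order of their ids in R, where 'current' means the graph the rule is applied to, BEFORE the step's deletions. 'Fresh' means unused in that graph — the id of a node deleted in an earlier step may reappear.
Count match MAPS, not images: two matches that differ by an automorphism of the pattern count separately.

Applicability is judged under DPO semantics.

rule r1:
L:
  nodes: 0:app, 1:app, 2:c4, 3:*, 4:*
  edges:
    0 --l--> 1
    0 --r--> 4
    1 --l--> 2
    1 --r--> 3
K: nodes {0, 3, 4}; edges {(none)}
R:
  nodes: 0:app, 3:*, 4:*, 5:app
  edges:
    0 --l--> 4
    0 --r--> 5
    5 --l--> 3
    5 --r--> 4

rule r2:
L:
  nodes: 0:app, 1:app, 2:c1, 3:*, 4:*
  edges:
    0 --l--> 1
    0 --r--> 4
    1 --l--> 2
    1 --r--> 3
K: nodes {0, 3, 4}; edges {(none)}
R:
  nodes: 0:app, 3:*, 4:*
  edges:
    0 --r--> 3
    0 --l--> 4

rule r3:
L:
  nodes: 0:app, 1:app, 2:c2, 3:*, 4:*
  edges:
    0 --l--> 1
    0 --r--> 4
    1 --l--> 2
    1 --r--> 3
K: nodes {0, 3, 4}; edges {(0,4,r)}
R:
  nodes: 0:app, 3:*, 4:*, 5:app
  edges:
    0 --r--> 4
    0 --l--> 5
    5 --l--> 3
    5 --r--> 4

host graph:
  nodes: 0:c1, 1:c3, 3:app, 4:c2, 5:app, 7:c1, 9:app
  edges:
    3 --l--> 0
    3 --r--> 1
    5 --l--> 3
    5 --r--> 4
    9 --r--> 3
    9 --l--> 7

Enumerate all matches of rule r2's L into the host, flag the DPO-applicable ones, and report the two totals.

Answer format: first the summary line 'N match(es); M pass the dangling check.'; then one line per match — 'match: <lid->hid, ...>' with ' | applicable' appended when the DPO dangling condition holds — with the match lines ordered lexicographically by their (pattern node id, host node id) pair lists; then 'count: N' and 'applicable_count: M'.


1 match(es); 0 pass the dangling check.
match: 0->5, 1->3, 2->0, 3->1, 4->4
count: 1
applicable_count: 0


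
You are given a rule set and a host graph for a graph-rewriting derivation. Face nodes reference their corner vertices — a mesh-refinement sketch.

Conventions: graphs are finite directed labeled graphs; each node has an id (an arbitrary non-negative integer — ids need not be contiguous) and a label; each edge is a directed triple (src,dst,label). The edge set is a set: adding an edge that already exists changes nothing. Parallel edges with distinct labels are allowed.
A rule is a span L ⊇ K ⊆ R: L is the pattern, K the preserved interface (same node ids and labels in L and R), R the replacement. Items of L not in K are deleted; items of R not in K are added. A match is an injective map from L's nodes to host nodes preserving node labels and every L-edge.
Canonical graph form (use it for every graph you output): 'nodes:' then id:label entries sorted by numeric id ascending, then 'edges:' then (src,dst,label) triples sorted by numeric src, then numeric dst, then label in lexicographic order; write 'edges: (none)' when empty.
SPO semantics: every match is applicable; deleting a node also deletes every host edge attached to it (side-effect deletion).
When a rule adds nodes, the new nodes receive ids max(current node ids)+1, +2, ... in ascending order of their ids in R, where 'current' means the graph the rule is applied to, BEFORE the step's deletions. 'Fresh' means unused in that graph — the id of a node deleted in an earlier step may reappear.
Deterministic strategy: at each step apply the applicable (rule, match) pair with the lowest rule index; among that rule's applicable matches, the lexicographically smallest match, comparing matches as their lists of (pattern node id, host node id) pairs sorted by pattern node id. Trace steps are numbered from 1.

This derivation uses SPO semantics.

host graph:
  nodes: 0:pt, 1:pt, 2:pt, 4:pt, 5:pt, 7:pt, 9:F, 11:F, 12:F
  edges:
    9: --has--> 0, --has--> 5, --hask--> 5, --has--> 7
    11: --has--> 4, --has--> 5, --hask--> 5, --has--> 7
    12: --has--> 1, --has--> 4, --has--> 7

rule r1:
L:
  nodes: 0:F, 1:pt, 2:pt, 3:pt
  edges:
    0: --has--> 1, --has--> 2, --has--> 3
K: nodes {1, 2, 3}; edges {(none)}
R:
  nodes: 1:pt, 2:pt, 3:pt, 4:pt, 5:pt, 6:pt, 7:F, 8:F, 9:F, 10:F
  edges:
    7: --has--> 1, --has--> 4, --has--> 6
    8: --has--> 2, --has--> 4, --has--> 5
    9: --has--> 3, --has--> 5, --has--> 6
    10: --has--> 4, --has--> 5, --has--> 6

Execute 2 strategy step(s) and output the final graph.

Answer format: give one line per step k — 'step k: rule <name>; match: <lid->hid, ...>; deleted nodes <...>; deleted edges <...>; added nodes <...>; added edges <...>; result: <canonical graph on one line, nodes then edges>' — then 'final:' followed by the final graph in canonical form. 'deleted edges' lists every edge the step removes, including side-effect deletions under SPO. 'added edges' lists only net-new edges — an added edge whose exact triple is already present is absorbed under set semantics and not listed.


step 1: rule r1; match: 0->9, 1->0, 2->5, 3->7; deleted nodes 9; deleted edges (9,0,has); (9,5,has); (9,5,hask); (9,7,has); added nodes 13, 14, 15, 16, 17, 18, 19; added edges (16,0,has); (16,13,has); (16,15,has); (17,5,has); (17,13,has); (17,14,has); (18,7,has); (18,14,has); (18,15,has); (19,13,has); (19,14,has); (19,15,has); result: nodes: 0:pt, 1:pt, 2:pt, 4:pt, 5:pt, 7:pt, 11:F, 12:F, 13:pt, 14:pt, 15:pt, 16:F, 17:F, 18:F, 19:F edges: (11,4,has); (11,5,has); (11,5,hask); (11,7,has); (12,1,has); (12,4,has); (12,7,has); (16,0,has); (16,13,has); (16,15,has); (17,5,has); (17,13,has); (17,14,has); (18,7,has); (18,14,has); (18,15,has); (19,13,has); (19,14,has); (19,15,has)
step 2: rule r1; match: 0->11, 1->4, 2->5, 3->7; deleted nodes 11; deleted edges (11,4,has); (11,5,has); (11,5,hask); (11,7,has); added nodes 20, 21, 22, 23, 24, 25, 26; added edges (23,4,has); (23,20,has); (23,22,has); (24,5,has); (24,20,has); (24,21,has); (25,7,has); (25,21,has); (25,22,has); (26,20,has); (26,21,has); (26,22,has); result: nodes: 0:pt, 1:pt, 2:pt, 4:pt, 5:pt, 7:pt, 12:F, 13:pt, 14:pt, 15:pt, 16:F, 17:F, 18:F, 19:F, 20:pt, 21:pt, 22:pt, 23:F, 24:F, 25:F, 26:F edges: (12,1,has); (12,4,has); (12,7,has); (16,0,has); (16,13,has); (16,15,has); (17,5,has); (17,13,has); (17,14,has); (18,7,has); (18,14,has); (18,15,has); (19,13,has); (19,14,has); (19,15,has); (23,4,has); (23,20,has); (23,22,has); (24,5,has); (24,20,has); (24,21,has); (25,7,has); (25,21,has); (25,22,has); (26,20,has); (26,21,has); (26,22,has)
final:
nodes: 0:pt, 1:pt, 2:pt, 4:pt, 5:pt, 7:pt, 12:F, 13:pt, 14:pt, 15:pt, 16:F, 17:F, 18:F, 19:F, 20:pt, 21:pt, 22:pt, 23:F, 24:F, 25:F, 26:F
edges: (12,1,has); (12,4,has); (12,7,has); (16,0,has); (16,13,has); (16,15,has); (17,5,has); (17,13,has); (17,14,has); (18,7,has); (18,14,has); (18,15,has); (19,13,has); (19,14,has); (19,15,has); (23,4,has); (23,20,has); (23,22,has); (24,5,has); (24,20,has); (24,21,has); (25,7,has); (25,21,has); (25,22,has); (26,20,has); (26,21,has); (26,22,has)


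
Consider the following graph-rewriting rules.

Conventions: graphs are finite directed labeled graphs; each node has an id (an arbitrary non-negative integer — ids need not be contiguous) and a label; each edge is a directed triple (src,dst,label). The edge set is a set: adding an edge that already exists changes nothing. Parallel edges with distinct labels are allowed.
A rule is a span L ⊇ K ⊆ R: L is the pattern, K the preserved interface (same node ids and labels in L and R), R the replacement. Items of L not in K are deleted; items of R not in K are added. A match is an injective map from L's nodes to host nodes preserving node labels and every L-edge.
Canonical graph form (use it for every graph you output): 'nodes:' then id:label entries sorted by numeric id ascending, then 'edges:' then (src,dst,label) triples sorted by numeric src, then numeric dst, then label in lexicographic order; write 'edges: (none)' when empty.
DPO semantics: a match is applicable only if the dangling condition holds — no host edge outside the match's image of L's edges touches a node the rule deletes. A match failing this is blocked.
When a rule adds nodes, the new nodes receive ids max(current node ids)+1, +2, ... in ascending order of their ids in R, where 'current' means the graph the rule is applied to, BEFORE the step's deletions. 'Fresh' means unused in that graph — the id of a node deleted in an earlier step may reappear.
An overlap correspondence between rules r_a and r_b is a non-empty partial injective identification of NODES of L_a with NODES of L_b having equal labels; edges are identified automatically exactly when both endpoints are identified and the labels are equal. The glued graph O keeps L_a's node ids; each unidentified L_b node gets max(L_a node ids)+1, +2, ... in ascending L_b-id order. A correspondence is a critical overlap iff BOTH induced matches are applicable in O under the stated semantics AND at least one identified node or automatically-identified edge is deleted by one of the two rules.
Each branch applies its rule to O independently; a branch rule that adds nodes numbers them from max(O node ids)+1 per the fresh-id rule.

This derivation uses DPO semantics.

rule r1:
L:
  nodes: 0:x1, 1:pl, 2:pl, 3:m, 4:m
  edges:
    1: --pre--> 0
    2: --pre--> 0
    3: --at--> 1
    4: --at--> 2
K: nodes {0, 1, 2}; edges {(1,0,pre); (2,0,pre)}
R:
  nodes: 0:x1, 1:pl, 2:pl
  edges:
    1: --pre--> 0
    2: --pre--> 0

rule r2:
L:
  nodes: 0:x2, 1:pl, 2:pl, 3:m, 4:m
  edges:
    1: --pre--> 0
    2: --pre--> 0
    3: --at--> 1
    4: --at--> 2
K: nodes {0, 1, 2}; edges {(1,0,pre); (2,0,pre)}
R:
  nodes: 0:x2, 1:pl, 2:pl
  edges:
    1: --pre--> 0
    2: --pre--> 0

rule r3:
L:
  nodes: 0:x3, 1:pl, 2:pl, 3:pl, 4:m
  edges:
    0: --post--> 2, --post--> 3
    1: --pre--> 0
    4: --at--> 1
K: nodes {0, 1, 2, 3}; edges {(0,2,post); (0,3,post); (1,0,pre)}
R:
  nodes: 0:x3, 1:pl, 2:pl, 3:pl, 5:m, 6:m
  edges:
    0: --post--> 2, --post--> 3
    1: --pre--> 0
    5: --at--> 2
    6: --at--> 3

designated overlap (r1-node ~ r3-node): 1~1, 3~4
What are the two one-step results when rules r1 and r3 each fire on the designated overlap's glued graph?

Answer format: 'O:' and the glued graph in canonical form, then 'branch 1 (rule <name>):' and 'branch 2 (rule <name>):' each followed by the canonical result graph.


O:
nodes: 0:x1, 1:pl, 2:pl, 3:m, 4:m, 5:x3, 6:pl, 7:pl
edges: (1,0,pre); (1,5,pre); (2,0,pre); (3,1,at); (4,2,at); (5,6,post); (5,7,post)
branch 1 (rule r1):
nodes: 0:x1, 1:pl, 2:pl, 5:x3, 6:pl, 7:pl
edges: (1,0,pre); (1,5,pre); (2,0,pre); (5,6,post); (5,7,post)
branch 2 (rule r3):
nodes: 0:x1, 1:pl, 2:pl, 4:m, 5:x3, 6:pl, 7:pl, 8:m, 9:m
edges: (1,0,pre); (1,5,pre); (2,0,pre); (4,2,at); (5,6,post); (5,7,post); (8,6,at); (9,7,at)


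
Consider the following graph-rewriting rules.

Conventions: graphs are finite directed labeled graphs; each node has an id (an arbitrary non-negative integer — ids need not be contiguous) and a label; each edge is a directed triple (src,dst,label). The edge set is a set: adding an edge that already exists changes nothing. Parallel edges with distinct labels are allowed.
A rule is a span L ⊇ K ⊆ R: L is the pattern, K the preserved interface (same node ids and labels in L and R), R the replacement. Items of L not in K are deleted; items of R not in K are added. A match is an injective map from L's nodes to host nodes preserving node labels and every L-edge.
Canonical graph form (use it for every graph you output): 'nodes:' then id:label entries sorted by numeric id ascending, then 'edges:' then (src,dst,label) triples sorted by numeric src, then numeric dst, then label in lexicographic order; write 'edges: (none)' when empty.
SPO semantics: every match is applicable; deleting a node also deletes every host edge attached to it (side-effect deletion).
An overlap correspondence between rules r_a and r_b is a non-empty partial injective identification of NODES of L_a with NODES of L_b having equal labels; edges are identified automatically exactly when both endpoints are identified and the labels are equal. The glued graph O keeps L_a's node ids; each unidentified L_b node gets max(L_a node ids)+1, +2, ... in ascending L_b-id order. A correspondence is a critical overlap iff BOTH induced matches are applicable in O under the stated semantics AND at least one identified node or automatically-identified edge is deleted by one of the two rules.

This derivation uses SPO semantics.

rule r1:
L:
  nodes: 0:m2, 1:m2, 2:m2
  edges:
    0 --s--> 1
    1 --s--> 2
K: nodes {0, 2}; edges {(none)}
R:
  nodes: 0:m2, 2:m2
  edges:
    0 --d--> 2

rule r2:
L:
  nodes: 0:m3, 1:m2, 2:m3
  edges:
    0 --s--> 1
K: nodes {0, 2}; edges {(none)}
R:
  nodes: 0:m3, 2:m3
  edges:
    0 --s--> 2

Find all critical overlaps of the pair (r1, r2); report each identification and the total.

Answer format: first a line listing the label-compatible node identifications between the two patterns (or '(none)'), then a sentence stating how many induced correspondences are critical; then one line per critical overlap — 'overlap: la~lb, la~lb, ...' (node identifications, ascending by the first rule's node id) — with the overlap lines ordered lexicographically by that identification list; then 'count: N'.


label-compatible node identifications between L(r1) and L(r2): 0~1, 1~1, 2~1
3 of the induced correspondences are critical overlaps of r1 and r2.
overlap: 0~1
overlap: 1~1
overlap: 2~1
count: 3


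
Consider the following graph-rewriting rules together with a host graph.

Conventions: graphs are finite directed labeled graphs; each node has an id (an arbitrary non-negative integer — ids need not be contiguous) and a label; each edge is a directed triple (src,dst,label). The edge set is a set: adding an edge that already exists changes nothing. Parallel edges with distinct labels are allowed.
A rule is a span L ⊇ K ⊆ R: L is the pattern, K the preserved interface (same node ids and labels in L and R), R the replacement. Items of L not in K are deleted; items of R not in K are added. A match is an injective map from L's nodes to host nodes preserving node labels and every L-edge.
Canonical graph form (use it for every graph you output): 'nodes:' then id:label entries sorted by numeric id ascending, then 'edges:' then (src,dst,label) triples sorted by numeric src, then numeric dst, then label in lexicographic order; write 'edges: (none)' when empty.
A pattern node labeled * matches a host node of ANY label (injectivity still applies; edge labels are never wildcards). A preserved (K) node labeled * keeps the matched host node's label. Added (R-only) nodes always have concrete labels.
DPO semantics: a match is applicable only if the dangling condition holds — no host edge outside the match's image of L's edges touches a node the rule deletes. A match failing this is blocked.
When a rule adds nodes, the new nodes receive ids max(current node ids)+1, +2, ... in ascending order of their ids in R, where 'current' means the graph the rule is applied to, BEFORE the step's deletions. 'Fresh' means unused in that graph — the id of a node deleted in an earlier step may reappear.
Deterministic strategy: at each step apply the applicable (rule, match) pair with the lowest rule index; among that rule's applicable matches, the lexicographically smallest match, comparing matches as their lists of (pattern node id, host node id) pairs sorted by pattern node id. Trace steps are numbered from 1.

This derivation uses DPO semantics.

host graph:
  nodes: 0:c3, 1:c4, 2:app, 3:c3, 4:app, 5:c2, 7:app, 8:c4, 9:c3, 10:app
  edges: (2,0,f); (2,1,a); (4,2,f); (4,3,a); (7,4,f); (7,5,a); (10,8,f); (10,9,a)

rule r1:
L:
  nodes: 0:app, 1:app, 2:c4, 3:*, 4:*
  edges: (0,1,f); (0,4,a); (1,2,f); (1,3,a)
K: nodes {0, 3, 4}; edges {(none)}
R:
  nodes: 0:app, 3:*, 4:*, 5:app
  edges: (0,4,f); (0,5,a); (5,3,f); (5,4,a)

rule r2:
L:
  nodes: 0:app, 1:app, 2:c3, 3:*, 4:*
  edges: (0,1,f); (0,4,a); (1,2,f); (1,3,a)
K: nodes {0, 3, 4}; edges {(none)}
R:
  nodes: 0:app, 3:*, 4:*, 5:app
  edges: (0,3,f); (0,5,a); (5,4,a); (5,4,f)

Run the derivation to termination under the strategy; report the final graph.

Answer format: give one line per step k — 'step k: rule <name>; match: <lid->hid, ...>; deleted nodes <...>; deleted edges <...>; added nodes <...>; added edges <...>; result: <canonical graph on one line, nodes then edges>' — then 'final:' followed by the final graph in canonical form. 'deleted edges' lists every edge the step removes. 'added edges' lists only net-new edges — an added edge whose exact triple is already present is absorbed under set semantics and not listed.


step 1: rule r2; match: 0->4, 1->2, 2->0, 3->1, 4->3; deleted nodes 0, 2; deleted edges (2,0,f); (2,1,a); (4,2,f); (4,3,a); added nodes 11; added edges (4,1,f); (4,11,a); (11,3,a); (11,3,f); result: nodes: 1:c4, 3:c3, 4:app, 5:c2, 7:app, 8:c4, 9:c3, 10:app, 11:app edges: (4,1,f); (4,11,a); (7,4,f); (7,5,a); (10,8,f); (10,9,a); (11,3,a); (11,3,f)
step 2: rule r1; match: 0->7, 1->4, 2->1, 3->11, 4->5; deleted nodes 1, 4; deleted edges (4,1,f); (4,11,a); (7,4,f); (7,5,a); added nodes 12; added edges (7,5,f); (7,12,a); (12,5,a); (12,11,f); result: nodes: 3:c3, 5:c2, 7:app, 8:c4, 9:c3, 10:app, 11:app, 12:app edges: (7,5,f); (7,12,a); (10,8,f); (10,9,a); (11,3,a); (11,3,f); (12,5,a); (12,11,f)
final:
nodes: 3:c3, 5:c2, 7:app, 8:c4, 9:c3, 10:app, 11:app, 12:app
edges: (7,5,f); (7,12,a); (10,8,f); (10,9,a); (11,3,a); (11,3,f); (12,5,a); (12,11,f)


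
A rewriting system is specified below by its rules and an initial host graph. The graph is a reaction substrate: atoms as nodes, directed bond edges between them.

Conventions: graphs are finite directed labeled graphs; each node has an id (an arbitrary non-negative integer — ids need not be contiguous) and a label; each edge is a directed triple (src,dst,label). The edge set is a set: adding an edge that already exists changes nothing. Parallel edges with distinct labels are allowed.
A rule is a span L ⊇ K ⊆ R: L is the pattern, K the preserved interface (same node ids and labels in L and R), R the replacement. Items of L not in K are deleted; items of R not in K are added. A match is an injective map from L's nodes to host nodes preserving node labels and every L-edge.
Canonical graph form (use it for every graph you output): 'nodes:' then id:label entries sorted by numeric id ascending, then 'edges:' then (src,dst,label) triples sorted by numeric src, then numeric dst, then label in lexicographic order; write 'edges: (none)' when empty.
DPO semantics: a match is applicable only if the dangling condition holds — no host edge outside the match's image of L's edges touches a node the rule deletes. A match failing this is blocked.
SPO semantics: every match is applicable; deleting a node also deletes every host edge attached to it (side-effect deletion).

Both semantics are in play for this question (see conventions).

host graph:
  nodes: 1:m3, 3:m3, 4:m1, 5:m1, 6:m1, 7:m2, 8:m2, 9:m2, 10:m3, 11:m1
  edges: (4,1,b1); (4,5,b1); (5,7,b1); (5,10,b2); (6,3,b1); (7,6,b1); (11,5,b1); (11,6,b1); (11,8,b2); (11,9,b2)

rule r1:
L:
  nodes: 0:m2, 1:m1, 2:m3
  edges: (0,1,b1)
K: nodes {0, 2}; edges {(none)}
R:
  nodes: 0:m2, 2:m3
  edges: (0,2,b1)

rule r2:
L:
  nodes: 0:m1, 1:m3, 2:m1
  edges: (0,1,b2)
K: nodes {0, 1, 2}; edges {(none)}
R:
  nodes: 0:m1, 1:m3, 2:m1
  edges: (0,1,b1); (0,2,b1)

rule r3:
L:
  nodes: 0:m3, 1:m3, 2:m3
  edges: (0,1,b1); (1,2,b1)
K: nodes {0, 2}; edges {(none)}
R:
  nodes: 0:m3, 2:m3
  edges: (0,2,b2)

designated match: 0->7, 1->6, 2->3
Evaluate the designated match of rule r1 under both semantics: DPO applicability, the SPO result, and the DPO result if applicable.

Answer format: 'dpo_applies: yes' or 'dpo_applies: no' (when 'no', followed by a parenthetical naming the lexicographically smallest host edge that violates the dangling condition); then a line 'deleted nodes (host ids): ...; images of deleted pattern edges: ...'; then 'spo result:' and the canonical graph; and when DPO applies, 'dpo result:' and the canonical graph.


dpo_applies: no
(the rule deletes node 6, which keeps host edge (6,3,b1) outside the match image — the dangling condition fails, DPO blocks; SPO proceeds and side-deletes such edges)
deleted nodes (host ids): 6; images of deleted pattern edges: (7,6,b1)
spo result:
nodes: 1:m3, 3:m3, 4:m1, 5:m1, 7:m2, 8:m2, 9:m2, 10:m3, 11:m1
edges: (4,1,b1); (4,5,b1); (5,7,b1); (5,10,b2); (7,3,b1); (11,5,b1); (11,8,b2); (11,9,b2)


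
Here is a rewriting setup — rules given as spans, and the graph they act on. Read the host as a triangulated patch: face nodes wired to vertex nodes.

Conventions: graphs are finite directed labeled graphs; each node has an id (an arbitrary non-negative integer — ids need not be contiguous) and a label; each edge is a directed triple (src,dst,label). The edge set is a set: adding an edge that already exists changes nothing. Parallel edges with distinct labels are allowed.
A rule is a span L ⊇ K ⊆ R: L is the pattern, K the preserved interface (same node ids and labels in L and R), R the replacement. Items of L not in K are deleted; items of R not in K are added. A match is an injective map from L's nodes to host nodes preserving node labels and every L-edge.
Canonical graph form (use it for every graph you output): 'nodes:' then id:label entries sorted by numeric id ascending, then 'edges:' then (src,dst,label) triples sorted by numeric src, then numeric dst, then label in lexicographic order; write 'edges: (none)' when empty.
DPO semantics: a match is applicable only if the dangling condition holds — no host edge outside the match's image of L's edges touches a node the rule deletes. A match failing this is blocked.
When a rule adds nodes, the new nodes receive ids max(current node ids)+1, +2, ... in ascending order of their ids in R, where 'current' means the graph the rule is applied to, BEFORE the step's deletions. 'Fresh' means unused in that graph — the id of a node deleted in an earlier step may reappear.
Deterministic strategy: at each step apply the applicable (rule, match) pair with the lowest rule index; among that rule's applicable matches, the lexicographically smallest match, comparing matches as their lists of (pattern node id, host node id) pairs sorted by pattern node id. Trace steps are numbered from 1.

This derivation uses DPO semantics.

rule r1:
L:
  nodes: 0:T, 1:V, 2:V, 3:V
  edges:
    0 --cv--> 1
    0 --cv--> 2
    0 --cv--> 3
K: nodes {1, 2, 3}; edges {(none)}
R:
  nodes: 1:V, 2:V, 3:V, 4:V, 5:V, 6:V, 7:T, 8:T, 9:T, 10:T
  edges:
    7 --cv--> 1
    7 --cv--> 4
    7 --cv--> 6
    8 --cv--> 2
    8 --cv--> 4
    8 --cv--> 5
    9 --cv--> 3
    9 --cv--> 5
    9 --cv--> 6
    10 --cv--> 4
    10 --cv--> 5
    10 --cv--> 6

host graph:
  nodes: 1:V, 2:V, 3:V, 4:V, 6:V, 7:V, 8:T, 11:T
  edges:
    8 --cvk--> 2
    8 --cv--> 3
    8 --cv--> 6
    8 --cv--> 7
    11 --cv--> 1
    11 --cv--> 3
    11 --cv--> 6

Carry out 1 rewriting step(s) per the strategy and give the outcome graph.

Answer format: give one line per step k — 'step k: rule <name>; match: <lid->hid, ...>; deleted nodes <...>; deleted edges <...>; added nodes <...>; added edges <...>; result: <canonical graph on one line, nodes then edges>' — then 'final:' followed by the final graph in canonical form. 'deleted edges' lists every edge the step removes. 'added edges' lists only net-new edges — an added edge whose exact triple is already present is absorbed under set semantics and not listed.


step 1: rule r1; match: 0->11, 1->1, 2->3, 3->6; deleted nodes 11; deleted edges (11,1,cv); (11,3,cv); (11,6,cv); added nodes 12, 13, 14, 15, 16, 17, 18; added edges (15,1,cv); (15,12,cv); (15,14,cv); (16,3,cv); (16,12,cv); (16,13,cv); (17,6,cv); (17,13,cv); (17,14,cv); (18,12,cv); (18,13,cv); (18,14,cv); result: nodes: 1:V, 2:V, 3:V, 4:V, 6:V, 7:V, 8:T, 12:V, 13:V, 14:V, 15:T, 16:T, 17:T, 18:T edges: (8,2,cvk); (8,3,cv); (8,6,cv); (8,7,cv); (15,1,cv); (15,12,cv); (15,14,cv); (16,3,cv); (16,12,cv); (16,13,cv); (17,6,cv); (17,13,cv); (17,14,cv); (18,12,cv); (18,13,cv); (18,14,cv)
final:
nodes: 1:V, 2:V, 3:V, 4:V, 6:V, 7:V, 8:T, 12:V, 13:V, 14:V, 15:T, 16:T, 17:T, 18:T
edges: (8,2,cvk); (8,3,cv); (8,6,cv); (8,7,cv); (15,1,cv); (15,12,cv); (15,14,cv); (16,3,cv); (16,12,cv); (16,13,cv); (17,6,cv); (17,13,cv); (17,14,cv); (18,12,cv); (18,13,cv); (18,14,cv)
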